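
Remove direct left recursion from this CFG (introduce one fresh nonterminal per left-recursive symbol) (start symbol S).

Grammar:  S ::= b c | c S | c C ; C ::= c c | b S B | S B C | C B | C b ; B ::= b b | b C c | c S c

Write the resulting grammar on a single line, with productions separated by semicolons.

Directly left-recursive nonterminal: C.
For C: α = {B, b}, β = {c c, b S B, S B C}. Rewrite as C → β C' and C' → α C' | ε.

S ::= b c | c S | c C; C ::= c c C' | b S B C' | S B C C'; B ::= b b | b C c | c S c; C' ::= B C' | b C' | ε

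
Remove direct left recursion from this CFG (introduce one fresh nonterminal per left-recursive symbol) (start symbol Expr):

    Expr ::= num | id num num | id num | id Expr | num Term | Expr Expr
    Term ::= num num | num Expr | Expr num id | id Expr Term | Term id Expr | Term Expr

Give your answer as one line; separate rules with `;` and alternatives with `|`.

Expr ::= num Expr1 | id num num Expr1 | id num Expr1 | id Expr Expr1 | num Term Expr1; Term ::= num num Term1 | num Expr Term1 | Expr num id Term1 | id Expr Term Term1; Expr1 ::= Expr Expr1 | ε; Term1 ::= id Expr Term1 | Expr Term1 | ε

Directly left-recursive nonterminals: Expr, Term.
For Expr: α = {Expr}, β = {num, id num num, id num, id Expr, num Term}. Rewrite as Expr → β Expr1 and Expr1 → α Expr1 | ε.
For Term: α = {id Expr, Expr}, β = {num num, num Expr, Expr num id, id Expr Term}. Rewrite as Term → β Term1 and Term1 → α Term1 | ε.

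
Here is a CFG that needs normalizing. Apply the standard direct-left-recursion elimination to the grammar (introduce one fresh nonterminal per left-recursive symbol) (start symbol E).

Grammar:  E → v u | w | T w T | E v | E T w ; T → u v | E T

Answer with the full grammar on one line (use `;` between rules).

E → v u E' | w E' | T w T E'; T → u v | E T; E' → v E' | T w E' | epsilon

Directly left-recursive nonterminal: E.
For E: α = {v, T w}, β = {v u, w, T w T}. Rewrite as E → β E' and E' → α E' | ε.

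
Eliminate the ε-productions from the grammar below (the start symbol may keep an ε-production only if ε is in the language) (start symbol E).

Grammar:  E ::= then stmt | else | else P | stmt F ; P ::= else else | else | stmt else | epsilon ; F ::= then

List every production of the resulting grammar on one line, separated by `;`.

E ::= then stmt | else | else P | stmt F; P ::= else else | else | stmt else; F ::= then

Nullable nonterminals: {P}.
ε ∉ L(G), so no ε-production is kept.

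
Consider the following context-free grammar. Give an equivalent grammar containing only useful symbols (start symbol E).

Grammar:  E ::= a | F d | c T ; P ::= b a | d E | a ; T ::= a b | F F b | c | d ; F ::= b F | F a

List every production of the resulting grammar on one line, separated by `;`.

Generating nonterminals: {E, P, T}.
Reachable from E after that: {E, T}.
Removed useless symbols: {F, P} and every production mentioning them.

E ::= a | c T; T ::= a b | c | d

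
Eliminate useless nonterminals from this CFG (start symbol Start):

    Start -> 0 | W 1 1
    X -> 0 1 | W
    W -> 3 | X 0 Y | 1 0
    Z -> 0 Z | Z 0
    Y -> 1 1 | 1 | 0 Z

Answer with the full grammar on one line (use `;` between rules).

Generating nonterminals: {Start, W, X, Y}.
Reachable from Start after that: {Start, W, X, Y}.
Removed useless symbols: {Z} and every production mentioning them.

Start -> 0 | W 1 1; X -> 0 1 | W; W -> 3 | X 0 Y | 1 0; Y -> 1 1 | 1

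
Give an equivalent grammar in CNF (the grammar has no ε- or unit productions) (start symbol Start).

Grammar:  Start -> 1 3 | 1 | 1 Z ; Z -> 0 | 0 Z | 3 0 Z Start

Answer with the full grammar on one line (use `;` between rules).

Start -> X1 X2 | 1 | X1 Z; Z -> 0 | X3 Z | X2 Y1; X1 -> 1; X2 -> 3; X3 -> 0; Y1 -> X3 Y2; Y2 -> Z Start

Introduce a nonterminal for each terminal appearing in a rule of length ≥ 2: X1 → 1, X2 → 3, X3 → 0.
Binarize each right-hand side of length ≥ 3 by chaining fresh nonterminals (Y1, Y2, …): affected rules were Z → X2 X3 Z Start.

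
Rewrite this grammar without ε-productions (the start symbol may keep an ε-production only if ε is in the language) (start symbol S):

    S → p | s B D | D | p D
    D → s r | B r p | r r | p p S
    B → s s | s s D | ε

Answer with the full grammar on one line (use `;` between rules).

Nullable nonterminals: {B}.
ε ∉ L(G), so no ε-production is kept.
For each production, add variants omitting each subset of nullable occurrences: S → s B D gives s B D | s D. D → B r p gives B r p | r p.

S → p | s B D | s D | D | p D; D → s r | B r p | r p | r r | p p S; B → s s | s s D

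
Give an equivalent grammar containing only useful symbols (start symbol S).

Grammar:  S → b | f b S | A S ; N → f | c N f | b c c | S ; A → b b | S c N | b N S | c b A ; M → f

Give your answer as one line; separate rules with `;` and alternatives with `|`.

Generating nonterminals: {A, M, N, S}.
Reachable from S after that: {A, N, S}.
Removed useless symbols: {M} and every production mentioning them.

S → b | f b S | A S; N → f | c N f | b c c | S; A → b b | S c N | b N S | c b A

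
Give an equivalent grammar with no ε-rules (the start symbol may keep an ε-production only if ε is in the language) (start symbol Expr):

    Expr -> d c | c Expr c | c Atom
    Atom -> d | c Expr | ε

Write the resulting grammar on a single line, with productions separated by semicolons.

Nullable nonterminals: {Atom}.
ε ∉ L(G), so no ε-production is kept.
For each production, add variants omitting each subset of nullable occurrences: Expr → c Atom gives c Atom | c.

Expr -> d c | c Expr c | c Atom | c; Atom -> d | c Expr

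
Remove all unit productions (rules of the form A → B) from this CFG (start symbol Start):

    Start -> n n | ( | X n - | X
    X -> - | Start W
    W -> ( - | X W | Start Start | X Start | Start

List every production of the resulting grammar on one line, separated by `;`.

Unit pairs: Start ⇒* {X}; W ⇒* {Start, X}.
Replace each nonterminal's rules with the union of the non-unit rules of every nonterminal it unit-derives.

Start -> n n | ( | X n - | - | Start W; X -> - | Start W; W -> n n | ( | X n - | - | Start W | ( - | X W | Start Start | X Start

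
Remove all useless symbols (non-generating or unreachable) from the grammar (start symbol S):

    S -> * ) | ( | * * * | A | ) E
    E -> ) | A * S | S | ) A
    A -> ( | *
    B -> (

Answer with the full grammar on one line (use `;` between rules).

Generating nonterminals: {A, B, E, S}.
Reachable from S after that: {A, E, S}.
Removed useless symbols: {B} and every production mentioning them.

S -> * ) | ( | * * * | A | ) E; E -> ) | A * S | S | ) A; A -> ( | *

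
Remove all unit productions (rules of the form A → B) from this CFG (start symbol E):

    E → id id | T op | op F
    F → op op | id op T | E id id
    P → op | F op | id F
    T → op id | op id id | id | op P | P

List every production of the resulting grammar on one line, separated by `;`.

Unit pairs: T ⇒* {P}.
For each unit pair (A, B), copy every non-unit production of B to A, then drop all unit productions.

E → id id | T op | op F; F → op op | id op T | E id id; P → op | F op | id F; T → op | F op | id F | op id | op id id | id | op P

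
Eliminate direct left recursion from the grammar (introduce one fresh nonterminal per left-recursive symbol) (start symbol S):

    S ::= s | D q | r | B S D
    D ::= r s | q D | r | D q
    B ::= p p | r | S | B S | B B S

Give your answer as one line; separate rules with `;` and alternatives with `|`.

D, B are directly left-recursive.
For D: α = {q}, β = {r s, q D, r}. Rewrite as D → β D' and D' → α D' | ε.
For B: α = {S, B S}, β = {p p, r, S}. Rewrite as B → β B' and B' → α B' | ε.

S ::= s | D q | r | B S D; D ::= r s D' | q D D' | r D'; B ::= p p B' | r B' | S B'; D' ::= q D' | eps; B' ::= S B' | B S B' | eps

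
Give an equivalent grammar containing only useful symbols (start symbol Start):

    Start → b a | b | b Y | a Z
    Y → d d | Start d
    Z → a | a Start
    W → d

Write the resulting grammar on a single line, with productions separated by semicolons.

Generating nonterminals: {Start, W, Y, Z}.
Reachable from Start after that: {Start, Y, Z}.
Removed useless symbols: {W} and every production mentioning them.

Start → b a | b | b Y | a Z; Y → d d | Start d; Z → a | a Start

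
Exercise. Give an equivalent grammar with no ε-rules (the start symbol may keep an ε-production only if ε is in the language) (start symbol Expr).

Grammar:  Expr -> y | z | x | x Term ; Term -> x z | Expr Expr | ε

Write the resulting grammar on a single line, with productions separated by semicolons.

Expr -> y | z | x | x Term; Term -> x z | Expr Expr

Nullable set = {Term}.
ε ∉ L(G), so no ε-production is kept.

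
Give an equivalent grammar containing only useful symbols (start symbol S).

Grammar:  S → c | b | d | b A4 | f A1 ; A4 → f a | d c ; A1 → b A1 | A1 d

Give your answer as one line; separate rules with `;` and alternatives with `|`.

Generating nonterminals: {A4, S}.
Reachable from S after that: {A4, S}.
Removed useless symbols: {A1} and every production mentioning them.

S → c | b | d | b A4; A4 → f a | d c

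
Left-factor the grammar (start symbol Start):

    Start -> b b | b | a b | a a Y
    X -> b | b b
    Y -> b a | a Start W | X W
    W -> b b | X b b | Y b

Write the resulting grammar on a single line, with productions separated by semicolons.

Start has alternatives sharing prefix 'b': factor to Start → b Start1 with Start1 → b | ε.
Start has alternatives sharing prefix 'a': factor to Start → a Start2 with Start2 → b | a Y.
X has alternatives sharing prefix 'b': factor to X → b X1 with X1 → ε | b.

Start -> b Start1 | a Start2; X -> b X1; Y -> b a | a Start W | X W; W -> b b | X b b | Y b; Start1 -> b | ε; Start2 -> b | a Y; X1 -> ε | b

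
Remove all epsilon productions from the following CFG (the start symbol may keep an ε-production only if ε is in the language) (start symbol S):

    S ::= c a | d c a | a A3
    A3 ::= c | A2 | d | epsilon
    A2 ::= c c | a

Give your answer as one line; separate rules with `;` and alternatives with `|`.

The nullable symbols are {A3}.
ε ∉ L(G), so no ε-production is kept.
Expand every rule over subsets of its nullable positions: S → a A3 gives a A3 | a.

S ::= c a | d c a | a A3 | a; A3 ::= c | A2 | d; A2 ::= c c | a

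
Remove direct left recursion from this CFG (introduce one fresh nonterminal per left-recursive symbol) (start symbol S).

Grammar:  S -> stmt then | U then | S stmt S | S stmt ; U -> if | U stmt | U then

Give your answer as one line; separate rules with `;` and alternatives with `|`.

S -> stmt then S' | U then S'; U -> if U'; S' -> stmt S S' | stmt S' | ε; U' -> stmt U' | then U' | ε

Left recursion appears on S, U.
For S: α = {stmt S, stmt}, β = {stmt then, U then}. Rewrite as S → β S' and S' → α S' | ε.
For U: α = {stmt, then}, β = {if}. Rewrite as U → β U' and U' → α U' | ε.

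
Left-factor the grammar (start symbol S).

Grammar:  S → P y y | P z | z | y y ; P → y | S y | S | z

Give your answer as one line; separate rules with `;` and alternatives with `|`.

S → z | y y | P S'; P → y | z | S P'; S' → y y | z; P' → y | ε

S has alternatives sharing prefix 'P': factor to S → P S' with S' → y y | z.
P has alternatives sharing prefix 'S': factor to P → S P' with P' → y | ε.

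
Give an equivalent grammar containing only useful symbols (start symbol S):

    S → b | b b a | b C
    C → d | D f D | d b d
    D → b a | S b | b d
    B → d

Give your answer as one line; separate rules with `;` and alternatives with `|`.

S → b | b b a | b C; C → d | D f D | d b d; D → b a | S b | b d

Generating nonterminals: {B, C, D, S}.
Reachable from S after that: {C, D, S}.
Removed useless symbols: {B} and every production mentioning them.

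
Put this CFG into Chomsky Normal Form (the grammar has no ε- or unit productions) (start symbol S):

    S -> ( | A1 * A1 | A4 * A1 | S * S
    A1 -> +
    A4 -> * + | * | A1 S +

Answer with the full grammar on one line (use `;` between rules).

S -> ( | A1 Y1 | A4 Y2 | S Y3; A1 -> +; A4 -> X1 X2 | * | A1 Y4; X1 -> *; X2 -> +; Y1 -> X1 A1; Y2 -> X1 A1; Y3 -> X1 S; Y4 -> S X2

Introduce a nonterminal for each terminal appearing in a rule of length ≥ 2: X1 → *, X2 → +.
Binarize each right-hand side of length ≥ 3 by chaining fresh nonterminals (Y1, Y2, …): affected rules were S → A1 X1 A1; S → A4 X1 A1; S → S X1 S; A4 → A1 S X2.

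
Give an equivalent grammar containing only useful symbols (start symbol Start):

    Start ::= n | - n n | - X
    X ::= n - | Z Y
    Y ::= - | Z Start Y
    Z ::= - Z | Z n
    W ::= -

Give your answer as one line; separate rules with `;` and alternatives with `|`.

Generating nonterminals: {Start, W, X, Y}.
Reachable from Start after that: {Start, X}.
Removed useless symbols: {W, Y, Z} and every production mentioning them.

Start ::= n | - n n | - X; X ::= n -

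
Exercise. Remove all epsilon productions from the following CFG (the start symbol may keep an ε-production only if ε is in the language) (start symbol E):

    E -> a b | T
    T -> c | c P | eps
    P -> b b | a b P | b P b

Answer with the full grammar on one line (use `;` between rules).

The nullable symbols are {E, T}.
ε ∈ L(G) since E is nullable, so keep E → ε.

E -> a b | T | eps; T -> c | c P; P -> b b | a b P | b P b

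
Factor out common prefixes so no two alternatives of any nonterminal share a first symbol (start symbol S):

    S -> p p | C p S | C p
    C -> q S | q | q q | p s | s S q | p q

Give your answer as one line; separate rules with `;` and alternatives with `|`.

S has alternatives sharing prefix 'C p': factor to S → C p S' with S' → S | ε.
C has alternatives sharing prefix 'q': factor to C → q C' with C' → S | ε | q.
C has alternatives sharing prefix 'p': factor to C → p C'' with C'' → s | q.

S -> p p | C p S'; C -> s S q | q C' | p C''; S' -> S | ε; C' -> S | ε | q; C'' -> s | q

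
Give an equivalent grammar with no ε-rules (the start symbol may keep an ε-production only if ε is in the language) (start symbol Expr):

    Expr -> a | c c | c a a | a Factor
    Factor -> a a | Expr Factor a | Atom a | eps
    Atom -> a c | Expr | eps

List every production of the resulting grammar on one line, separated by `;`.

Expr -> a | c c | c a a | a Factor; Factor -> a a | Expr Factor a | Expr a | Atom a | a; Atom -> a c | Expr

Nullable nonterminals: {Atom, Factor}.
ε ∉ L(G), so no ε-production is kept.
For each production, add variants omitting each subset of nullable occurrences: Factor → Expr Factor a gives Expr Factor a | Expr a. Factor → Atom a gives Atom a | a.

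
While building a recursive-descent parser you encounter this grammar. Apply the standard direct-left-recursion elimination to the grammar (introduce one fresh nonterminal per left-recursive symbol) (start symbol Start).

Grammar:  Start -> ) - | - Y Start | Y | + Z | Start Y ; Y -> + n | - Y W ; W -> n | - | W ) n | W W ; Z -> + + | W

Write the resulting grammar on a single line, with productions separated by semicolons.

Start -> ) - Start1 | - Y Start Start1 | Y Start1 | + Z Start1; Y -> + n | - Y W; W -> n W1 | - W1; Z -> + + | W; Start1 -> Y Start1 | ε; W1 -> ) n W1 | W W1 | ε

Start, W are directly left-recursive.
For Start: α = {Y}, β = {) -, - Y Start, Y, + Z}. Rewrite as Start → β Start1 and Start1 → α Start1 | ε.
For W: α = {) n, W}, β = {n, -}. Rewrite as W → β W1 and W1 → α W1 | ε.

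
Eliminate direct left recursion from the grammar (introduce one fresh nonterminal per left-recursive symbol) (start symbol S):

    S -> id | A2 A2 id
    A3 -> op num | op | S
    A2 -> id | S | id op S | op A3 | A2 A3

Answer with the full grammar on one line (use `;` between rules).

S -> id | A2 A2 id; A3 -> op num | op | S; A2 -> id A2' | S A2' | id op S A2' | op A3 A2'; A2' -> A3 A2' | ε

Directly left-recursive nonterminal: A2.
For A2: α = {A3}, β = {id, S, id op S, op A3}. Rewrite as A2 → β A2' and A2' → α A2' | ε.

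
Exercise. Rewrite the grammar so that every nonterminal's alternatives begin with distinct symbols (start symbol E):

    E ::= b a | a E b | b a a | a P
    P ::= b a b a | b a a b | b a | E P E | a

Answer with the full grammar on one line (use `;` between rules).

E has alternatives sharing prefix 'b a': factor to E → b a E' with E' → ε | a.
E has alternatives sharing prefix 'a': factor to E → a E'' with E'' → E b | P.
P has alternatives sharing prefix 'b a': factor to P → b a P' with P' → b a | a b | ε.

E ::= b a E' | a E''; P ::= E P E | a | b a P'; E' ::= ε | a; E'' ::= E b | P; P' ::= b a | a b | ε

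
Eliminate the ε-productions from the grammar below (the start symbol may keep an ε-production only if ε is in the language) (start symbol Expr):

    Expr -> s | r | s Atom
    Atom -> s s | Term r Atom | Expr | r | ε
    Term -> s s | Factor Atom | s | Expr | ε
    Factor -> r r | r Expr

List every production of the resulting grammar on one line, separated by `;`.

Nullable set = {Atom, Term}.
ε ∉ L(G), so no ε-production is kept.
Expand every rule over subsets of its nullable positions: Atom → Term r Atom gives Term r Atom | Term r | r Atom | r. Term → Factor Atom gives Factor Atom | Factor.

Expr -> s | r | s Atom; Atom -> s s | Term r Atom | Term r | r Atom | r | Expr; Term -> s s | Factor Atom | Factor | s | Expr; Factor -> r r | r Expr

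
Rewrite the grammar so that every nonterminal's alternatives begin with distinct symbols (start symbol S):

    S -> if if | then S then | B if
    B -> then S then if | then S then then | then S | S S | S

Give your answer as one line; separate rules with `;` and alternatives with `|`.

B has alternatives sharing prefix 'then S': factor to B → then S B' with B' → then if | then then | ε.
B has alternatives sharing prefix 'S': factor to B → S B'' with B'' → S | ε.
B' has alternatives sharing prefix 'then': factor to B' → then B''' with B''' → if | then.

S -> if if | then S then | B if; B -> then S B' | S B''; B' -> ε | then B'''; B'' -> S | ε; B''' -> if | then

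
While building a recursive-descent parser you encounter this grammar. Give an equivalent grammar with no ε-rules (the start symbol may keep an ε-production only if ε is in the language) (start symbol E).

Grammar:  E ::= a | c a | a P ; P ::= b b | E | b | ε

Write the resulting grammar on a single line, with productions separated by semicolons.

E ::= a | c a | a P; P ::= b b | E | b

Nullable nonterminals: {P}.
ε ∉ L(G), so no ε-production is kept.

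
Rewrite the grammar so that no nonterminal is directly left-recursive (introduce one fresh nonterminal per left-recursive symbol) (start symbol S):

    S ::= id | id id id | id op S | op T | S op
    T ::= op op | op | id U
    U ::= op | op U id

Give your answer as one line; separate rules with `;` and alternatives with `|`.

S ::= id S' | id id id S' | id op S S' | op T S'; T ::= op op | op | id U; U ::= op | op U id; S' ::= op S' | epsilon

Left recursion appears on S.
For S: α = {op}, β = {id, id id id, id op S, op T}. Rewrite as S → β S' and S' → α S' | ε.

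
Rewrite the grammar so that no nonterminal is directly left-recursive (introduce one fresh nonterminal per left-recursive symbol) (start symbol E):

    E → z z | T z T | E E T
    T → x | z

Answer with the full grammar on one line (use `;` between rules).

Directly left-recursive nonterminal: E.
For E: α = {E T}, β = {z z, T z T}. Rewrite as E → β E' and E' → α E' | ε.

E → z z E' | T z T E'; T → x | z; E' → E T E' | eps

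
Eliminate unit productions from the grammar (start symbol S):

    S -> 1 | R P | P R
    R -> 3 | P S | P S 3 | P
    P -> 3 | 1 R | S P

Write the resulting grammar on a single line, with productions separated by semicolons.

Unit pairs: R ⇒* {P}.
For each unit pair (A, B), copy every non-unit production of B to A, then drop all unit productions.

S -> 1 | R P | P R; R -> 3 | 1 R | S P | P S | P S 3; P -> 3 | 1 R | S P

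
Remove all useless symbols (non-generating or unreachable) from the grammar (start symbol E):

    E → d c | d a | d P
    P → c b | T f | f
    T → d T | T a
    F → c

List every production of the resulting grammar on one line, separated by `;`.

Generating nonterminals: {E, F, P}.
Reachable from E after that: {E, P}.
Removed useless symbols: {F, T} and every production mentioning them.

E → d c | d a | d P; P → c b | f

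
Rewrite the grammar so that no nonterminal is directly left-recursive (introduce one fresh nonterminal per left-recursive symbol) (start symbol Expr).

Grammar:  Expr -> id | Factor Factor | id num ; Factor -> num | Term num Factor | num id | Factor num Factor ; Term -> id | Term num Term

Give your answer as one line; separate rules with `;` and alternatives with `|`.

Expr -> id | Factor Factor | id num; Factor -> num Factor1 | Term num Factor Factor1 | num id Factor1; Term -> id Term1; Factor1 -> num Factor Factor1 | ε; Term1 -> num Term Term1 | ε

Left recursion appears on Factor, Term.
For Factor: α = {num Factor}, β = {num, Term num Factor, num id}. Rewrite as Factor → β Factor1 and Factor1 → α Factor1 | ε.
For Term: α = {num Term}, β = {id}. Rewrite as Term → β Term1 and Term1 → α Term1 | ε.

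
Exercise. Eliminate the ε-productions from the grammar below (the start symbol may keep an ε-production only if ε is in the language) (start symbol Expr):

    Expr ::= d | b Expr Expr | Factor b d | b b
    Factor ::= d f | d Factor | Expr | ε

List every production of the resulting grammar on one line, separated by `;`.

Expr ::= d | b Expr Expr | Factor b d | b d | b b; Factor ::= d f | d Factor | d | Expr

The nullable symbols are {Factor}.
ε ∉ L(G), so no ε-production is kept.
Expand every rule over subsets of its nullable positions: Expr → Factor b d gives Factor b d | b d. Factor → d Factor gives d Factor | d.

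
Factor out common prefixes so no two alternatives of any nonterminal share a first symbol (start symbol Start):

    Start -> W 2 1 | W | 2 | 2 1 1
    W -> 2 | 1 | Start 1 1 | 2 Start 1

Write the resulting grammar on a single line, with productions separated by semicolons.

Start has alternatives sharing prefix 'W': factor to Start → W Start1 with Start1 → 2 1 | ε.
Start has alternatives sharing prefix '2': factor to Start → 2 Start2 with Start2 → ε | 1 1.
W has alternatives sharing prefix '2': factor to W → 2 W1 with W1 → ε | Start 1.

Start -> W Start1 | 2 Start2; W -> 1 | Start 1 1 | 2 W1; Start1 -> 2 1 | ε; Start2 -> ε | 1 1; W1 -> ε | Start 1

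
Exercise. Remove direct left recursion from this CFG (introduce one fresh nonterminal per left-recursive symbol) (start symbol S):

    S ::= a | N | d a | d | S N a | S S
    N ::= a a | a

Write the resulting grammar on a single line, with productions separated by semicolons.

S ::= a S' | N S' | d a S' | d S'; N ::= a a | a; S' ::= N a S' | S S' | ε

Left recursion appears on S.
For S: α = {N a, S}, β = {a, N, d a, d}. Rewrite as S → β S' and S' → α S' | ε.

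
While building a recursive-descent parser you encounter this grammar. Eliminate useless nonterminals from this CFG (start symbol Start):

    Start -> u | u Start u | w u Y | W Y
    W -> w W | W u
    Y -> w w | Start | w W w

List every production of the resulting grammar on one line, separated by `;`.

Start -> u | u Start u | w u Y; Y -> w w | Start

Generating nonterminals: {Start, Y}.
Reachable from Start after that: {Start, Y}.
Removed useless symbols: {W} and every production mentioning them.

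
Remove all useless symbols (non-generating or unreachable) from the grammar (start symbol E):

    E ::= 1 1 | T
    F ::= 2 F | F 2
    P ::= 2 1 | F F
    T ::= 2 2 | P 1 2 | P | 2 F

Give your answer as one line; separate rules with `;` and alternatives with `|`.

E ::= 1 1 | T; P ::= 2 1; T ::= 2 2 | P 1 2 | P

Generating nonterminals: {E, P, T}.
Reachable from E after that: {E, P, T}.
Removed useless symbols: {F} and every production mentioning them.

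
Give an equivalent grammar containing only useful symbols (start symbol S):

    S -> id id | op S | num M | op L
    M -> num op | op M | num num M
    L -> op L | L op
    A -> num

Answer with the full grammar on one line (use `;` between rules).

S -> id id | op S | num M; M -> num op | op M | num num M

Generating nonterminals: {A, M, S}.
Reachable from S after that: {M, S}.
Removed useless symbols: {A, L} and every production mentioning them.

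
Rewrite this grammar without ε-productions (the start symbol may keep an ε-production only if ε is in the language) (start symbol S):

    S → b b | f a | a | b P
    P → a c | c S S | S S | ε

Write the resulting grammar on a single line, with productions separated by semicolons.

S → b b | f a | a | b P | b; P → a c | c S S | S S

Nullable set = {P}.
ε ∉ L(G), so no ε-production is kept.
For each production, add variants omitting each subset of nullable occurrences: S → b P gives b P | b.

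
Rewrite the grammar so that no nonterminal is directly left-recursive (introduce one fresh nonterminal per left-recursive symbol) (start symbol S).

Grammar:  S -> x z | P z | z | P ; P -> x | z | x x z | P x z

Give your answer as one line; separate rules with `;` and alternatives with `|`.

S -> x z | P z | z | P; P -> x P' | z P' | x x z P'; P' -> x z P' | ε

P is directly left-recursive.
For P: α = {x z}, β = {x, z, x x z}. Rewrite as P → β P' and P' → α P' | ε.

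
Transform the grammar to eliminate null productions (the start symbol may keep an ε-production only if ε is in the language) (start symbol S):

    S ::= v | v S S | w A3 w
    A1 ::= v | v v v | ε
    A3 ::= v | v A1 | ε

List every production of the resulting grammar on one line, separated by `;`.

S ::= v | v S S | w A3 w | w w; A1 ::= v | v v v; A3 ::= v | v A1

Nullable set = {A1, A3}.
ε ∉ L(G), so no ε-production is kept.
Add the nullable-subset variants: S → w A3 w gives w A3 w | w w.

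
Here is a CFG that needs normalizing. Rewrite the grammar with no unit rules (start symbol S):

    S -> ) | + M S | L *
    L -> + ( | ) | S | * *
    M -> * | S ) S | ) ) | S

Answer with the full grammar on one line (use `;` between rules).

Unit pairs: L ⇒* {S}; M ⇒* {S}.
For each unit pair (A, B), copy every non-unit production of B to A, then drop all unit productions.

S -> ) | + M S | L *; L -> + ( | ) | * * | + M S | L *; M -> ) | + M S | L * | * | S ) S | ) )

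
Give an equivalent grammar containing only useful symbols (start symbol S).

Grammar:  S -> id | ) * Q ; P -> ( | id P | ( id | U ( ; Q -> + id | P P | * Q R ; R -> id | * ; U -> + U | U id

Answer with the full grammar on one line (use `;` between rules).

Generating nonterminals: {P, Q, R, S}.
Reachable from S after that: {P, Q, R, S}.
Removed useless symbols: {U} and every production mentioning them.

S -> id | ) * Q; P -> ( | id P | ( id; Q -> + id | P P | * Q R; R -> id | *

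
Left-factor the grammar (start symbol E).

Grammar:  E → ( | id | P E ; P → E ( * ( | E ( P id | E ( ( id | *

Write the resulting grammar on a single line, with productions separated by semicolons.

E → ( | id | P E; P → * | E ( P'; P' → * ( | P id | ( id

P has alternatives sharing prefix 'E (': factor to P → E ( P' with P' → * ( | P id | ( id.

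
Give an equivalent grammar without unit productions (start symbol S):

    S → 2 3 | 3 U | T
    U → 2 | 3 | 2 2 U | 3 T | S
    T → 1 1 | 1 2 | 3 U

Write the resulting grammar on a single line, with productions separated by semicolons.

Unit pairs: S ⇒* {T}; U ⇒* {S, T}.
Replace each nonterminal's rules with the union of the non-unit rules of every nonterminal it unit-derives.

S → 2 3 | 3 U | 1 1 | 1 2; U → 2 | 3 | 2 2 U | 3 T | 2 3 | 3 U | 1 1 | 1 2; T → 1 1 | 1 2 | 3 U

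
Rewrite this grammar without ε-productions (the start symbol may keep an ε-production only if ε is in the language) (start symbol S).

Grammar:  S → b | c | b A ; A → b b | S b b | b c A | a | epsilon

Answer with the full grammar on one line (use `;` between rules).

S → b | c | b A; A → b b | S b b | b c A | b c | a

Nullable set = {A}.
ε ∉ L(G), so no ε-production is kept.
Expand every rule over subsets of its nullable positions: A → b c A gives b c A | b c.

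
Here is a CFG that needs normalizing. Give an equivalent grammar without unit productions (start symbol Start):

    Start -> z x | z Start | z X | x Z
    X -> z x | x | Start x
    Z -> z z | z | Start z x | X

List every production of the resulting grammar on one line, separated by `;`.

Start -> z x | z Start | z X | x Z; X -> z x | x | Start x; Z -> z z | z | Start z x | z x | x | Start x

Unit pairs: Z ⇒* {X}.
For each unit pair (A, B), copy every non-unit production of B to A, then drop all unit productions.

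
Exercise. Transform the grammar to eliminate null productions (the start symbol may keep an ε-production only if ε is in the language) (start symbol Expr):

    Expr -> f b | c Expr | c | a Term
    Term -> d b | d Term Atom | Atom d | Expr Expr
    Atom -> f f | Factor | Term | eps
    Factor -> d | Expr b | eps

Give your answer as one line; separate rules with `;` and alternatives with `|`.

Expr -> f b | c Expr | c | a Term; Term -> d b | d Term Atom | d Term | Atom d | d | Expr Expr; Atom -> f f | Factor | Term; Factor -> d | Expr b

The nullable symbols are {Atom, Factor}.
ε ∉ L(G), so no ε-production is kept.
For each production, add variants omitting each subset of nullable occurrences: Term → d Term Atom gives d Term Atom | d Term. Term → Atom d gives Atom d | d.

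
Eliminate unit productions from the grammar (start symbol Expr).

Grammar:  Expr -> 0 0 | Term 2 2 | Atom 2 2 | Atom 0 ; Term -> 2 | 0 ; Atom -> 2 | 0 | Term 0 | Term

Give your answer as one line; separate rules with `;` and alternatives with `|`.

Unit pairs: Atom ⇒* {Term}.
For every A with A ⇒* B via unit rules, add B's non-unit alternatives to A; then delete every rule of the form X → Y.

Expr -> 0 0 | Term 2 2 | Atom 2 2 | Atom 0; Term -> 2 | 0; Atom -> 2 | 0 | Term 0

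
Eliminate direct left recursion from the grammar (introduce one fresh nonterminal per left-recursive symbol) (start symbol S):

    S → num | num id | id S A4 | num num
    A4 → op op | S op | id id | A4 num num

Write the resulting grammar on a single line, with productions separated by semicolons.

Directly left-recursive nonterminal: A4.
For A4: α = {num num}, β = {op op, S op, id id}. Rewrite as A4 → β A4' and A4' → α A4' | ε.

S → num | num id | id S A4 | num num; A4 → op op A4' | S op A4' | id id A4'; A4' → num num A4' | ε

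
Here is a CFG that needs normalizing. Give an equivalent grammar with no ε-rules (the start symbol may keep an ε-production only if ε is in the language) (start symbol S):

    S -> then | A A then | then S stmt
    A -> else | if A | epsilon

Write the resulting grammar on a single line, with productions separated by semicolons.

S -> then | A A then | A then | then S stmt; A -> else | if A | if

Nullable set = {A}.
ε ∉ L(G), so no ε-production is kept.
For each production, add variants omitting each subset of nullable occurrences: S → A A then gives A A then | A then. A → if A gives if A | if.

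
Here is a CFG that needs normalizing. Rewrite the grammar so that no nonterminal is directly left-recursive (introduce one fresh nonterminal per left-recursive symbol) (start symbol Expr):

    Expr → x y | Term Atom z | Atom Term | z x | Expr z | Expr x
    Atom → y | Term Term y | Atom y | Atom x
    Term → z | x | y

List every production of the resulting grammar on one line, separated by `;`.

Expr → x y Expr1 | Term Atom z Expr1 | Atom Term Expr1 | z x Expr1; Atom → y Atom1 | Term Term y Atom1; Term → z | x | y; Expr1 → z Expr1 | x Expr1 | ε; Atom1 → y Atom1 | x Atom1 | ε

Expr, Atom are directly left-recursive.
For Expr: α = {z, x}, β = {x y, Term Atom z, Atom Term, z x}. Rewrite as Expr → β Expr1 and Expr1 → α Expr1 | ε.
For Atom: α = {y, x}, β = {y, Term Term y}. Rewrite as Atom → β Atom1 and Atom1 → α Atom1 | ε.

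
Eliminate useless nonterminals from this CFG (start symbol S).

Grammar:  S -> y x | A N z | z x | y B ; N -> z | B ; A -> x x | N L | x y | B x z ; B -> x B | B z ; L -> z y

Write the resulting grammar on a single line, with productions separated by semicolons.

Generating nonterminals: {A, L, N, S}.
Reachable from S after that: {A, L, N, S}.
Removed useless symbols: {B} and every production mentioning them.

S -> y x | A N z | z x; N -> z; A -> x x | N L | x y; L -> z y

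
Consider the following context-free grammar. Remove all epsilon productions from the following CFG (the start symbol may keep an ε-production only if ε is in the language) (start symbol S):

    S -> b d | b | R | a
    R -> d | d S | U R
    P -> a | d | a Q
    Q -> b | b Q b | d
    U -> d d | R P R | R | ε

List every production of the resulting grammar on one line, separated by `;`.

S -> b d | b | R | a; R -> d | d S | U R; P -> a | d | a Q; Q -> b | b Q b | d; U -> d d | R P R | R

The nullable symbols are {U}.
ε ∉ L(G), so no ε-production is kept.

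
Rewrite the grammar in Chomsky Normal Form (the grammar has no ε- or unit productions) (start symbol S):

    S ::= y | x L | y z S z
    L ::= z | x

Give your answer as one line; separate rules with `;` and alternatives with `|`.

S ::= y | X1 L | X2 Y1; L ::= z | x; X1 ::= x; X2 ::= y; X3 ::= z; Y1 ::= X3 Y2; Y2 ::= S X3

Introduce a nonterminal for each terminal appearing in a rule of length ≥ 2: X1 → x, X2 → y, X3 → z.
Binarize each right-hand side of length ≥ 3 by chaining fresh nonterminals (Y1, Y2, …): affected rules were S → X2 X3 S X3.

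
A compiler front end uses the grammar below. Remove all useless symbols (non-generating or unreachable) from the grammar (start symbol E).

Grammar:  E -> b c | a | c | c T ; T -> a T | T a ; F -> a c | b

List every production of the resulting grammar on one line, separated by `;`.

E -> b c | a | c

Generating nonterminals: {E, F}.
Reachable from E after that: {E}.
Removed useless symbols: {F, T} and every production mentioning them.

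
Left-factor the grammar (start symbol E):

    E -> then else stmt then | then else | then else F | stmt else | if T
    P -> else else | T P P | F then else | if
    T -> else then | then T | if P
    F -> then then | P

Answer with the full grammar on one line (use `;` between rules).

E -> stmt else | if T | then else E'; P -> else else | T P P | F then else | if; T -> else then | then T | if P; F -> then then | P; E' -> stmt then | ε | F

E has alternatives sharing prefix 'then else': factor to E → then else E' with E' → stmt then | ε | F.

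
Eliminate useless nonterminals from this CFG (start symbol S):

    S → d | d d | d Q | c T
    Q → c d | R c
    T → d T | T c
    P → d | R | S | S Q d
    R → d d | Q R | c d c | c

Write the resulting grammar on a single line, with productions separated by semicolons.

S → d | d d | d Q; Q → c d | R c; R → d d | Q R | c d c | c

Generating nonterminals: {P, Q, R, S}.
Reachable from S after that: {Q, R, S}.
Removed useless symbols: {P, T} and every production mentioning them.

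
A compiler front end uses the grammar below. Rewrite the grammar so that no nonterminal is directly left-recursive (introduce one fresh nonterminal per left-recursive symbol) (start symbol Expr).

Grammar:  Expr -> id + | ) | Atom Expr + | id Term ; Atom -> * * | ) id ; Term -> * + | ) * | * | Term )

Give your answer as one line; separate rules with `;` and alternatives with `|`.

Expr -> id + | ) | Atom Expr + | id Term; Atom -> * * | ) id; Term -> * + Term1 | ) * Term1 | * Term1; Term1 -> ) Term1 | ε

Directly left-recursive nonterminal: Term.
For Term: α = {)}, β = {* +, ) *, *}. Rewrite as Term → β Term1 and Term1 → α Term1 | ε.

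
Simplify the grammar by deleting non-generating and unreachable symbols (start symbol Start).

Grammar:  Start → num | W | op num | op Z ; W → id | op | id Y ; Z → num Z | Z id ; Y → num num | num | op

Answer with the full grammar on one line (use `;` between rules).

Start → num | W | op num; W → id | op | id Y; Y → num num | num | op

Generating nonterminals: {Start, W, Y}.
Reachable from Start after that: {Start, W, Y}.
Removed useless symbols: {Z} and every production mentioning them.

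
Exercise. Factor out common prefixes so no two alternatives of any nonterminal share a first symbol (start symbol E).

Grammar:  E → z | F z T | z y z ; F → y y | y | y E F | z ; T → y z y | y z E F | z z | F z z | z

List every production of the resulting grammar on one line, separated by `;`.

E has alternatives sharing prefix 'z': factor to E → z E' with E' → ε | y z.
F has alternatives sharing prefix 'y': factor to F → y F' with F' → y | ε | E F.
T has alternatives sharing prefix 'y z': factor to T → y z T' with T' → y | E F.
T has alternatives sharing prefix 'z': factor to T → z T'' with T'' → z | ε.

E → F z T | z E'; F → z | y F'; T → F z z | y z T' | z T''; E' → ε | y z; F' → y | ε | E F; T' → y | E F; T'' → z | ε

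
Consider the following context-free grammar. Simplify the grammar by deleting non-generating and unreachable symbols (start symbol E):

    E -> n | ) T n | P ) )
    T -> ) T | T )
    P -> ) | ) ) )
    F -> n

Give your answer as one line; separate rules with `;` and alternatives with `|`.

E -> n | P ) ); P -> ) | ) ) )

Generating nonterminals: {E, F, P}.
Reachable from E after that: {E, P}.
Removed useless symbols: {F, T} and every production mentioning them.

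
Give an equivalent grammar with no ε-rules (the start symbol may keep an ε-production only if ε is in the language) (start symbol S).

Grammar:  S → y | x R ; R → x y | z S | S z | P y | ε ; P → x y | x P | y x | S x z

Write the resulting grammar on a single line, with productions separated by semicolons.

S → y | x R | x; R → x y | z S | S z | P y; P → x y | x P | y x | S x z

Nullable set = {R}.
ε ∉ L(G), so no ε-production is kept.
Add the nullable-subset variants: S → x R gives x R | x.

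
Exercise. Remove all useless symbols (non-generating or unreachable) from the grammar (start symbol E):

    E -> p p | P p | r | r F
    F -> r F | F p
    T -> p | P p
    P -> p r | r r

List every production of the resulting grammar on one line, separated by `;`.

E -> p p | P p | r; P -> p r | r r

Generating nonterminals: {E, P, T}.
Reachable from E after that: {E, P}.
Removed useless symbols: {F, T} and every production mentioning them.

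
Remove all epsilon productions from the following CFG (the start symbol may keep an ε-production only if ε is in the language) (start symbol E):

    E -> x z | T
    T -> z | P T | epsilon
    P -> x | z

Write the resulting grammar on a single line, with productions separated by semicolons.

E -> x z | T | ε; T -> z | P T | P; P -> x | z

The nullable symbols are {E, T}.
ε ∈ L(G) since E is nullable, so keep E → ε.
For each production, add variants omitting each subset of nullable occurrences: T → P T gives P T | P.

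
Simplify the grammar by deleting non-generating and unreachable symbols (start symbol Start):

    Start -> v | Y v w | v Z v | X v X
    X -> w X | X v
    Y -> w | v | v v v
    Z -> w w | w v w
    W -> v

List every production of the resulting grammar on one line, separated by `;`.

Start -> v | Y v w | v Z v; Y -> w | v | v v v; Z -> w w | w v w

Generating nonterminals: {Start, W, Y, Z}.
Reachable from Start after that: {Start, Y, Z}.
Removed useless symbols: {W, X} and every production mentioning them.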